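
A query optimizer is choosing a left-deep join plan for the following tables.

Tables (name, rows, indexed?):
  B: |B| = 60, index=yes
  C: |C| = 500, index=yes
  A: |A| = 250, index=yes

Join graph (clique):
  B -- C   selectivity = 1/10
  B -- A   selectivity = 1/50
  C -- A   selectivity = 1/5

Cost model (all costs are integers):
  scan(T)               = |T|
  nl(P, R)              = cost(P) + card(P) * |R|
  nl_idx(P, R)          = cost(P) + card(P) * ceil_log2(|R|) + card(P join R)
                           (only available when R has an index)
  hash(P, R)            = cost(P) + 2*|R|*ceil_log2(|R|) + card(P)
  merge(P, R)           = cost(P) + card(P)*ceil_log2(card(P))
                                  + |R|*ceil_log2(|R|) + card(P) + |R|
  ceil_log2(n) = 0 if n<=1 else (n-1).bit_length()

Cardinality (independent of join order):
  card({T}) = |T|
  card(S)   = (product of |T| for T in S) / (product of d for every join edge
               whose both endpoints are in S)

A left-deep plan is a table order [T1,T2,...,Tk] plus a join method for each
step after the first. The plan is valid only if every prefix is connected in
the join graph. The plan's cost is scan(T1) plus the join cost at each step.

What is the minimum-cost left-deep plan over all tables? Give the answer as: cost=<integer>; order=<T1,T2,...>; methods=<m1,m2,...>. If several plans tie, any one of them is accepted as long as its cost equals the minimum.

cost=6540; order=B,A,C; methods=nl_idx,nl_idx

Selinger DP (subsets sized 1..n):
  {B}: scan cost=60, card=60
  {C}: scan cost=500, card=500
  {A}: scan cost=250, card=250
  {BC}: card=3000; try (B,hash)→1720, (C,nl_idx)→3600, (C,merge)→5480, (B,merge)→5920, (B,nl_idx)→6500, (C,hash)→9120 …(+2); best=1720 via (B,hash)
  {AB}: card=300; try (A,nl_idx)→840, (B,hash)→1220, (B,nl_idx)→2050, (A,merge)→2730, (B,merge)→2920, (A,hash)→4120 …(+2); best=840 via (A,nl_idx)
  {AC}: card=25000; try (A,hash)→5000, (C,merge)→7500, (A,merge)→7750, (C,hash)→9500, (C,nl_idx)→27500, (A,nl_idx)→29500 …(+2); best=5000 via (A,hash)
  {ABC}: card=3000; try (C,nl_idx)→6540, (A,hash)→8720, (C,merge)→8840, (C,hash)→10140, (A,nl_idx)→28720, (B,hash)→30720 …(+6); best=6540 via (C,nl_idx)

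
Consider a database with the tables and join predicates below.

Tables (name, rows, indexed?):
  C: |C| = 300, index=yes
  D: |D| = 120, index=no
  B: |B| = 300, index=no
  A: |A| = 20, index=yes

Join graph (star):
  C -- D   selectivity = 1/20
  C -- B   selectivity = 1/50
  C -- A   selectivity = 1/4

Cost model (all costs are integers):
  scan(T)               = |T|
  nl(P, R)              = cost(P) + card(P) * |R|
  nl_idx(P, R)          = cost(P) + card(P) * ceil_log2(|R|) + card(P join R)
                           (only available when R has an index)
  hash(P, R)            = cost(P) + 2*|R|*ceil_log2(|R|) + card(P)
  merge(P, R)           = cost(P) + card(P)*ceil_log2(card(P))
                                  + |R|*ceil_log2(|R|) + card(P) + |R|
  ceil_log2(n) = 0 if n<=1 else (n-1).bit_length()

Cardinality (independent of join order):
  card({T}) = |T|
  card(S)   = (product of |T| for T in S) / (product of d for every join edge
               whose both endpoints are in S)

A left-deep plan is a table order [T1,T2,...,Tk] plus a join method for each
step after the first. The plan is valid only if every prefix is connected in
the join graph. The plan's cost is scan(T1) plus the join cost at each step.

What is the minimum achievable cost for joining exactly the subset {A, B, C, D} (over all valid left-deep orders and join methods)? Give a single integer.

17480

Selinger DP over subsets of {A,B,C,D}:
  {C}: scan cost=300, card=300
  {D}: scan cost=120, card=120
  {B}: scan cost=300, card=300
  {A}: scan cost=20, card=20
  {CD}: card=1800; try (D,hash)→2280, (C,nl_idx)→3000, (C,merge)→4080, (D,merge)→4260, (C,hash)→5640, (C,nl)→36120 …(+1); best=2280 via (D,hash)
  {BC}: card=1800; try (C,nl_idx)→4800, (C,hash)→6000, (B,hash)→6000, (C,merge)→6300, (B,merge)→6300, (C,nl)→90300 …(+1); best=4800 via (C,nl_idx)
  {AC}: card=1500; try (A,hash)→800, (C,nl_idx)→1700, (C,merge)→3140, (A,nl_idx)→3300, (A,merge)→3420, (C,hash)→5440 …(+2); best=800 via (A,hash)
  {BCD}: card=10800; try (D,hash)→8280, (B,hash)→9480, (B,merge)→26880, (D,merge)→27360, (D,nl)→220800, (B,nl)→542280; best=8280 via (D,hash)
  {ACD}: card=9000; try (D,hash)→3980, (A,hash)→4280, (D,merge)→19760, (A,nl_idx)→20280, (A,merge)→24000, (A,nl)→38280 …(+1); best=3980 via (D,hash)
  {ABC}: card=9000; try (A,hash)→6800, (B,hash)→7700, (B,merge)→21800, (A,nl_idx)→22800, (A,merge)→26520, (A,nl)→40800 …(+1); best=6800 via (A,hash)
  {ABCD}: card=54000; try (D,hash)→17480, (B,hash)→18380, (A,hash)→19280, (A,nl_idx)→116280, (B,merge)→141980, (D,merge)→142760 …(+4); best=17480 via (D,hash)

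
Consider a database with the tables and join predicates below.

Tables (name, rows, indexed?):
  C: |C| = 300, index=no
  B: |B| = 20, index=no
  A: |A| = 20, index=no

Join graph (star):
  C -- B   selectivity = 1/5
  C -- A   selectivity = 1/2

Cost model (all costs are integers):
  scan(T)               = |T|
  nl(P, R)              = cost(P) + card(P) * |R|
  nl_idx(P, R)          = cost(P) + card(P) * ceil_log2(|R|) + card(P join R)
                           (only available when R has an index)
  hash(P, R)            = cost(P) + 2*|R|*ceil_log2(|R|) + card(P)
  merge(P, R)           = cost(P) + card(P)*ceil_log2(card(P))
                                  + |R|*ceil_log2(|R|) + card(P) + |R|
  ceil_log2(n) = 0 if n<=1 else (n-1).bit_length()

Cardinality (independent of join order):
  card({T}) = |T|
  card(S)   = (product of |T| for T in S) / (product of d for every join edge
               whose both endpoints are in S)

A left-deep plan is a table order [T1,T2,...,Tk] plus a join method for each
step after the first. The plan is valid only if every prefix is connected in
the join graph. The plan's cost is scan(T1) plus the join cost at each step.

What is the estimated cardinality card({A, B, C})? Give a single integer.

Tables in S: A(20), B(20), C(300)
Edges inside S: C-B(d=5), C-A(d=2)
numerator = 20 * 20 * 300 = 120000
denominator = 5 * 2 = 10
card(S) = 120000 / 10 = 12000

12000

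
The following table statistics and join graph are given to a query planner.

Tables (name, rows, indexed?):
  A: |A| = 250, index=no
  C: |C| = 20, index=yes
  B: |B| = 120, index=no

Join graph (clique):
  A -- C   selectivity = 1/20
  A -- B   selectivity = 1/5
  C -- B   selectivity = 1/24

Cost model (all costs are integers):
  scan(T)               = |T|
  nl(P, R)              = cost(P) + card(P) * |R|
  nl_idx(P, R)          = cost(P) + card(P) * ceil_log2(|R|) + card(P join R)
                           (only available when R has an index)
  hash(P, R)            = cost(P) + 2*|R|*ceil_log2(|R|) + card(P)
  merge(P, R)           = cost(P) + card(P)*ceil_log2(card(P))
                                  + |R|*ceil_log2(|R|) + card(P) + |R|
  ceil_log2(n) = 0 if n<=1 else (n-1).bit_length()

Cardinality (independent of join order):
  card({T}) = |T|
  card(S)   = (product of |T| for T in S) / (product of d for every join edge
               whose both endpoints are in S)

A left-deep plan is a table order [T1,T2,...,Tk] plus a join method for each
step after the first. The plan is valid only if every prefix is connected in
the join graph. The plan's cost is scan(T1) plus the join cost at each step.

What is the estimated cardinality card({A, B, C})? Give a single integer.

Tables in S: A(250), B(120), C(20)
Edges inside S: A-C(d=20), A-B(d=5), C-B(d=24)
numerator = 250 * 120 * 20 = 600000
denominator = 20 * 5 * 24 = 2400
card(S) = 600000 / 2400 = 250

250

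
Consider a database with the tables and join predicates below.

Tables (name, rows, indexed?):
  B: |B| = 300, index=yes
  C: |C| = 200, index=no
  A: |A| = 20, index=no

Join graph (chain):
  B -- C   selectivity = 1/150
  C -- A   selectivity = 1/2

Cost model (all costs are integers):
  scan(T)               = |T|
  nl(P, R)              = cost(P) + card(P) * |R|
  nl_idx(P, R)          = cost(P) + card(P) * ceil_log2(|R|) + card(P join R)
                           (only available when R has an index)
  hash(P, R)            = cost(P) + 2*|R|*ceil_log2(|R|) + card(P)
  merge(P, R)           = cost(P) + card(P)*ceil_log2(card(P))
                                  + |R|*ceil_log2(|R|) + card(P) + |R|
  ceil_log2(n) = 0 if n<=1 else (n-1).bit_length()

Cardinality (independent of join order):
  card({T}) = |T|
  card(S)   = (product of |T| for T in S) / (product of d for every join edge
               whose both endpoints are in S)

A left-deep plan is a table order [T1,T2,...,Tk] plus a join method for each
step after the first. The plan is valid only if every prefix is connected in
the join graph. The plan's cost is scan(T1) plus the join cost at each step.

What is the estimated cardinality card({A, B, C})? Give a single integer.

Tables in S: A(20), B(300), C(200)
Edges inside S: B-C(d=150), C-A(d=2)
numerator = 20 * 300 * 200 = 1200000
denominator = 150 * 2 = 300
card(S) = 1200000 / 300 = 4000

4000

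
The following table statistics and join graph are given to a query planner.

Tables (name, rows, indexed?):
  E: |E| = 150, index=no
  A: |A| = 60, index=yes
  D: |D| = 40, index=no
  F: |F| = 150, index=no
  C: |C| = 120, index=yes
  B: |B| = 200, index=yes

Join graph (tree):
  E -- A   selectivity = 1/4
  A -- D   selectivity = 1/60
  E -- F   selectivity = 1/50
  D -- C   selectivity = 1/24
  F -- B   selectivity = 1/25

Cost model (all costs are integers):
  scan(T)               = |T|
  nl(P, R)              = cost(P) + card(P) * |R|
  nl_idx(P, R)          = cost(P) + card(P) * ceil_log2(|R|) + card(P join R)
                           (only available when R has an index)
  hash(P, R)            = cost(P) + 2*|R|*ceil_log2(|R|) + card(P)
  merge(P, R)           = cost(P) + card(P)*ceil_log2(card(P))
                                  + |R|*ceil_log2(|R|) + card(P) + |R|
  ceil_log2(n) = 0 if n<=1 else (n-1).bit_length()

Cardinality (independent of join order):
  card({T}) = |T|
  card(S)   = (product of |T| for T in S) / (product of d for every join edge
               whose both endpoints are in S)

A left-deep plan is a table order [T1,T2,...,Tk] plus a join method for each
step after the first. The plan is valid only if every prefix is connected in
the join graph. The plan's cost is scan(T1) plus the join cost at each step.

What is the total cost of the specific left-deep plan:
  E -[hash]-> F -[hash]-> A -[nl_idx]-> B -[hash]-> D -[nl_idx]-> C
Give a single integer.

598350

step 1: scan E: cost=150, card=150
step 2: join F via hash
    card(P join F) = 150*150/(50) = 450
    cost = 150 + 2*150*8 + 150 = 2700
step 3: join A via hash
    card(P join A) = 450*60/(4) = 6750
    cost = 2700 + 2*60*6 + 450 = 3870
step 4: join B via nl_idx
    card(P join B) = 6750*200/(25) = 54000
    cost = 3870 + 6750*8 + 54000 = 111870
step 5: join D via hash
    card(P join D) = 54000*40/(60) = 36000
    cost = 111870 + 2*40*6 + 54000 = 166350
step 6: join C via nl_idx
    card(P join C) = 36000*120/(24) = 180000
    cost = 166350 + 36000*7 + 180000 = 598350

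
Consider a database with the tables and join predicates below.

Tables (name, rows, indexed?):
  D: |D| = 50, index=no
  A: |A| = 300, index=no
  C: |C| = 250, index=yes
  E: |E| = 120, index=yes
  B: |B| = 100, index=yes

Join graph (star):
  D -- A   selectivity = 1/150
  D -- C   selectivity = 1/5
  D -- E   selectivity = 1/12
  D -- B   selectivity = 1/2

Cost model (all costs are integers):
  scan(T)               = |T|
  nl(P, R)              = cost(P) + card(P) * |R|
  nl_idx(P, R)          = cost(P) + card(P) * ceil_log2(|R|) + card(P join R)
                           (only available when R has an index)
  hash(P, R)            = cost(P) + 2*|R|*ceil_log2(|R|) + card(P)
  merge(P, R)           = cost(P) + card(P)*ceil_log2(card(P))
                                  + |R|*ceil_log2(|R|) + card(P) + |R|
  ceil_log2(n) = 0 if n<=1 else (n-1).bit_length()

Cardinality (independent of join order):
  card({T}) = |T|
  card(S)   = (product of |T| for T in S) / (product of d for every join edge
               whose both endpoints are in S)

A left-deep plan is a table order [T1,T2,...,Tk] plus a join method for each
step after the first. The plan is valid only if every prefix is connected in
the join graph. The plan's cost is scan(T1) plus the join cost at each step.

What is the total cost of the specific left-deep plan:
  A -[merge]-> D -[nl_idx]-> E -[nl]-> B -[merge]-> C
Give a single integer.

957600

step 1: scan A: cost=300, card=300
step 2: join D via merge
    card(P join D) = 300*50/(150) = 100
    cost = 300 + 300*9 + 50*6 + 300 + 50 = 3650
step 3: join E via nl_idx
    card(P join E) = 100*120/(12) = 1000
    cost = 3650 + 100*7 + 1000 = 5350
step 4: join B via nl
    card(P join B) = 1000*100/(2) = 50000
    cost = 5350 + 1000*100 = 105350
step 5: join C via merge
    card(P join C) = 50000*250/(5) = 2500000
    cost = 105350 + 50000*16 + 250*8 + 50000 + 250 = 957600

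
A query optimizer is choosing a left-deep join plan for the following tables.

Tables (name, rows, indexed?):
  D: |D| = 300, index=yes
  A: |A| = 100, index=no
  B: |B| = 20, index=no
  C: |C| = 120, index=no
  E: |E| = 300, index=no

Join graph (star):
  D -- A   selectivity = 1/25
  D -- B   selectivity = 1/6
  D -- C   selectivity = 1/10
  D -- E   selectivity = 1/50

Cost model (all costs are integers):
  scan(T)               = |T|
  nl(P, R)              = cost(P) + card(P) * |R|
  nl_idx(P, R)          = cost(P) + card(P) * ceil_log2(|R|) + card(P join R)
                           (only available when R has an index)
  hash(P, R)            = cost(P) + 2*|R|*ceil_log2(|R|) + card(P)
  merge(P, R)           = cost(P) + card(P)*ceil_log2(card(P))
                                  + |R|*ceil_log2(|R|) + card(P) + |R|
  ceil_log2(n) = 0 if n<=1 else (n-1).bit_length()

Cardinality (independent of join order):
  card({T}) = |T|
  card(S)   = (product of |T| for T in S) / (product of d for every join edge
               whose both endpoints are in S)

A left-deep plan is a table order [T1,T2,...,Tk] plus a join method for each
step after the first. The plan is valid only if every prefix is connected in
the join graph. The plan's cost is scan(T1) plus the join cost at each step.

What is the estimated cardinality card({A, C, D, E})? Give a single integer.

Tables in S: A(100), C(120), D(300), E(300)
Edges inside S: D-A(d=25), D-C(d=10), D-E(d=50)
numerator = 100 * 120 * 300 * 300 = 1080000000
denominator = 25 * 10 * 50 = 12500
card(S) = 1080000000 / 12500 = 86400

86400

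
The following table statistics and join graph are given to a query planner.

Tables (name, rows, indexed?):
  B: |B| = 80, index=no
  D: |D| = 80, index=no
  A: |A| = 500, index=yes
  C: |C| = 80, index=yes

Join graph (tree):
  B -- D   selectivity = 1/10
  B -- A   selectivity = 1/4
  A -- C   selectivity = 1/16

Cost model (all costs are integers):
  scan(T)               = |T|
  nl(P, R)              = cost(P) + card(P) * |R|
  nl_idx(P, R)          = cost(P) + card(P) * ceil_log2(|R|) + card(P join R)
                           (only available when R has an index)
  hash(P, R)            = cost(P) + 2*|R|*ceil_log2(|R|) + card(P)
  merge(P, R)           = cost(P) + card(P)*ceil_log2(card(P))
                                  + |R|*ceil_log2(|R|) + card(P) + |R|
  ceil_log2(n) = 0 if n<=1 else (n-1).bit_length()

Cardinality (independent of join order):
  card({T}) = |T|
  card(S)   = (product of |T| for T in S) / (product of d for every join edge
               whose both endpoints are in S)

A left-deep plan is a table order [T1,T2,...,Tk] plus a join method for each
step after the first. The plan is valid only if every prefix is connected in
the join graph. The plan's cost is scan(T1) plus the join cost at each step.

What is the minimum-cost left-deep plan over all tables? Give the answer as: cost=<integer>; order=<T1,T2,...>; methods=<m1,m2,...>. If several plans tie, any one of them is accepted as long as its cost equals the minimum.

cost=56860; order=A,C,B,D; methods=hash,hash,hash

Selinger DP (subsets sized 1..n):
  {B}: scan cost=80, card=80
  {D}: scan cost=80, card=80
  {A}: scan cost=500, card=500
  {C}: scan cost=80, card=80
  {BD}: card=640; try (D,hash)→1280, (B,hash)→1280, (D,merge)→1360, (B,merge)→1360, (D,nl)→6480, (B,nl)→6480; best=1280 via (D,hash)
  {AB}: card=10000; try (B,hash)→2120, (A,merge)→5720, (B,merge)→6140, (A,hash)→9160, (A,nl_idx)→10800, (A,nl)→40080 …(+1); best=2120 via (B,hash)
  {AC}: card=2500; try (C,hash)→2120, (A,nl_idx)→3300, (A,merge)→5720, (C,merge)→6140, (C,nl_idx)→6500, (A,hash)→9160 …(+2); best=2120 via (C,hash)
  {ABD}: card=80000; try (A,hash)→10920, (D,hash)→13240, (A,merge)→13320, (A,nl_idx)→87040, (D,merge)→152760, (A,nl)→321280 …(+1); best=10920 via (A,hash)
  {ABC}: card=50000; try (B,hash)→5740, (C,hash)→13240, (B,merge)→35260, (C,nl_idx)→122120, (C,merge)→152760, (B,nl)→202120 …(+1); best=5740 via (B,hash)
  {ABCD}: card=400000; try (D,hash)→56860, (C,hash)→92040, (D,merge)→856380, (C,nl_idx)→970920, (C,merge)→1451560, (D,nl)→4005740 …(+1); best=56860 via (D,hash)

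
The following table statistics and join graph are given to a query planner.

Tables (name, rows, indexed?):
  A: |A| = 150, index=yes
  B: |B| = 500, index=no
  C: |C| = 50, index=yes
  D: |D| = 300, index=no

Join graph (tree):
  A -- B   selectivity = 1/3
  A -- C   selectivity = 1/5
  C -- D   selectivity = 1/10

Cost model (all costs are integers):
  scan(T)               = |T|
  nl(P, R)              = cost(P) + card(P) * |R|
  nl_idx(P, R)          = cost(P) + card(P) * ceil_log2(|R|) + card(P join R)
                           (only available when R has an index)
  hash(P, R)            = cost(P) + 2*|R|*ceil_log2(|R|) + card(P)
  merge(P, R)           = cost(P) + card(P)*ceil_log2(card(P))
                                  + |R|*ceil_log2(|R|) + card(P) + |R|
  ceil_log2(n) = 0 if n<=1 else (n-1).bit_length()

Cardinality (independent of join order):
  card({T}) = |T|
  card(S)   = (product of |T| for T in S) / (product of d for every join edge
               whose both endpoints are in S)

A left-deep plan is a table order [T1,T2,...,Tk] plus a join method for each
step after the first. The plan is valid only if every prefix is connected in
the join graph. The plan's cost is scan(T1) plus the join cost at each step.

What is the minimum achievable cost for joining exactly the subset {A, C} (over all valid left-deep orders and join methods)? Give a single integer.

900

Selinger DP over subsets of {A,C}:
  {A}: scan cost=150, card=150
  {C}: scan cost=50, card=50
  {AC}: card=1500; try (C,hash)→900, (A,merge)→1750, (C,merge)→1850, (A,nl_idx)→1950, (A,hash)→2500, (C,nl_idx)→2550 …(+2); best=900 via (C,hash)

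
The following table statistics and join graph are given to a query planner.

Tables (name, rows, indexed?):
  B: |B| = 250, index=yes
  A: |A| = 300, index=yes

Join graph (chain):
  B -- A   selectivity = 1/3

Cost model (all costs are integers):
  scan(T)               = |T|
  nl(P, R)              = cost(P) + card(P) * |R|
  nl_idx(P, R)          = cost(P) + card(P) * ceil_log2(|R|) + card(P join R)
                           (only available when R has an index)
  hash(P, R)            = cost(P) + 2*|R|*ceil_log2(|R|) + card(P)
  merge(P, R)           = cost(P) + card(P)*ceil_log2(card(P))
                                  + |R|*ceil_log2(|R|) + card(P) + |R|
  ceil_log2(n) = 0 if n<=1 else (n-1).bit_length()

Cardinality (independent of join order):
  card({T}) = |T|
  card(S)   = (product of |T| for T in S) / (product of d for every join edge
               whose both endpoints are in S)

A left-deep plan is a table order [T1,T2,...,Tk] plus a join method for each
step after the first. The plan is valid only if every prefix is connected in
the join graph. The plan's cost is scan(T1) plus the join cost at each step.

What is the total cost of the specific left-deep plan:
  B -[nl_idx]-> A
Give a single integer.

step 1: scan B: cost=250, card=250
step 2: join A via nl_idx
    card(P join A) = 250*300/(3) = 25000
    cost = 250 + 250*9 + 25000 = 27500

27500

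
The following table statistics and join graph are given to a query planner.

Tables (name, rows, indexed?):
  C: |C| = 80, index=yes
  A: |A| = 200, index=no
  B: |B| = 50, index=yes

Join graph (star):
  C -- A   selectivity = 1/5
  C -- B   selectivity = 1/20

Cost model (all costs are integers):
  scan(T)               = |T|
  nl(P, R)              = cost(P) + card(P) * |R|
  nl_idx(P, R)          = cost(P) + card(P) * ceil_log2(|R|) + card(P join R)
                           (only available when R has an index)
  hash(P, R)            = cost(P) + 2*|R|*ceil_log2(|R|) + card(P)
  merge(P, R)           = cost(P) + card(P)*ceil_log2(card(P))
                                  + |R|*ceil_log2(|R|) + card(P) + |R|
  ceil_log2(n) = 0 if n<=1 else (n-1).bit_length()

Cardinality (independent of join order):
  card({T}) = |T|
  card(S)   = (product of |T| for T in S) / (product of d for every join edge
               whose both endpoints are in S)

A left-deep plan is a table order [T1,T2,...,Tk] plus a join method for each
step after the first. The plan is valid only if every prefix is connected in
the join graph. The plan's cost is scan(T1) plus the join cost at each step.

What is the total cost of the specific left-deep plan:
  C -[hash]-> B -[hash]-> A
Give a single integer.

step 1: scan C: cost=80, card=80
step 2: join B via hash
    card(P join B) = 80*50/(20) = 200
    cost = 80 + 2*50*6 + 80 = 760
step 3: join A via hash
    card(P join A) = 200*200/(5) = 8000
    cost = 760 + 2*200*8 + 200 = 4160

4160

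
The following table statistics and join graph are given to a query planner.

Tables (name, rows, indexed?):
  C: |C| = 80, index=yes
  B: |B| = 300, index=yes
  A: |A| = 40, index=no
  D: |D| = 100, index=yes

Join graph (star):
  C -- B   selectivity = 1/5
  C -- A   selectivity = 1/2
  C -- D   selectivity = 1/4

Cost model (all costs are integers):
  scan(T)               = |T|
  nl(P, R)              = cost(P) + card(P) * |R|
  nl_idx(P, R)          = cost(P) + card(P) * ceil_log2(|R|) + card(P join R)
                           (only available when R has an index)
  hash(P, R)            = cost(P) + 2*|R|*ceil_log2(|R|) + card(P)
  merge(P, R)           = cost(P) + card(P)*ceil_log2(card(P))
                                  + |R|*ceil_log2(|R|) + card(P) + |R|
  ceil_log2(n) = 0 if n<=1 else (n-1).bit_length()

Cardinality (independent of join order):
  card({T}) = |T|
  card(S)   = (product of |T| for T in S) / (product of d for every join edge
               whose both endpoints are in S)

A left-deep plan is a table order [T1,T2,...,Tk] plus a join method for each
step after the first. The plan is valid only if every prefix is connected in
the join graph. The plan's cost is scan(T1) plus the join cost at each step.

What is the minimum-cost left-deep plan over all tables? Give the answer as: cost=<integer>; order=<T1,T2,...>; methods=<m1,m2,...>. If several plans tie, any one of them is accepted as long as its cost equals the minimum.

Selinger DP (subsets sized 1..n):
  {C}: scan cost=80, card=80
  {B}: scan cost=300, card=300
  {A}: scan cost=40, card=40
  {D}: scan cost=100, card=100
  {BC}: card=4800; try (C,hash)→1720, (B,merge)→3720, (C,merge)→3940, (B,hash)→5560, (B,nl_idx)→5600, (C,nl_idx)→7200 …(+2); best=1720 via (C,hash)
  {AC}: card=1600; try (A,hash)→640, (C,merge)→960, (A,merge)→1000, (C,hash)→1200, (C,nl_idx)→1920, (C,nl)→3240 …(+1); best=640 via (A,hash)
  {CD}: card=2000; try (C,hash)→1320, (D,merge)→1520, (C,merge)→1540, (D,hash)→1560, (D,nl_idx)→2640, (C,nl_idx)→2800 …(+2); best=1320 via (C,hash)
  {ABC}: card=96000; try (A,hash)→7000, (B,hash)→7640, (B,merge)→22840, (A,merge)→69200, (B,nl_idx)→111040, (A,nl)→193720 …(+1); best=7000 via (A,hash)
  {BCD}: card=120000; try (D,hash)→7920, (B,hash)→8720, (B,merge)→28320, (D,merge)→69720, (B,nl_idx)→139320, (D,nl_idx)→155320 …(+2); best=7920 via (D,hash)
  {ACD}: card=40000; try (D,hash)→3640, (A,hash)→3800, (D,merge)→20640, (A,merge)→25600, (D,nl_idx)→51840, (A,nl)→81320 …(+1); best=3640 via (D,hash)
  {ABCD}: card=2400000; try (B,hash)→49040, (D,hash)→104400, (A,hash)→128400, (B,merge)→686640, (D,merge)→1735800, (A,merge)→2168200 …(+5); best=49040 via (B,hash)

cost=49040; order=C,A,D,B; methods=hash,hash,hash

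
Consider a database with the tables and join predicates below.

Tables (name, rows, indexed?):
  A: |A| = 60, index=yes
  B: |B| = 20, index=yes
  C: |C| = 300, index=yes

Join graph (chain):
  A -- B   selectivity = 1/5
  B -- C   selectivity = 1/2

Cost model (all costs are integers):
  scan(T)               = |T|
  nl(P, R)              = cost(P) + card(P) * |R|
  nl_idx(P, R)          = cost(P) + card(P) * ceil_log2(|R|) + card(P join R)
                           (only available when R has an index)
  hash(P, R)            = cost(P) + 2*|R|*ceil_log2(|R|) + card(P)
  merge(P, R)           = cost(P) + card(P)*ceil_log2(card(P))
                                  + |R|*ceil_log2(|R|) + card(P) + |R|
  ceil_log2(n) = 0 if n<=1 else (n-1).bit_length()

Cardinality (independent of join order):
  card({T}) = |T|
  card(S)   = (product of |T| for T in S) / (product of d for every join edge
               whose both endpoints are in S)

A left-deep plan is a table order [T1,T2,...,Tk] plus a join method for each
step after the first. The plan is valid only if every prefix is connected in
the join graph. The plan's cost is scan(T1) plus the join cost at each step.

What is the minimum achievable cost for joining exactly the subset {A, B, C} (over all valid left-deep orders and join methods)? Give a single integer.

Selinger DP over subsets of {A,B,C}:
  {A}: scan cost=60, card=60
  {B}: scan cost=20, card=20
  {C}: scan cost=300, card=300
  {AB}: card=240; try (B,hash)→320, (A,nl_idx)→380, (A,merge)→560, (B,merge)→600, (B,nl_idx)→600, (A,hash)→760 …(+2); best=320 via (B,hash)
  {BC}: card=3000; try (B,hash)→800, (C,merge)→3140, (C,nl_idx)→3200, (B,merge)→3420, (B,nl_idx)→4800, (C,hash)→5440 …(+2); best=800 via (B,hash)
  {ABC}: card=36000; try (A,hash)→4520, (C,merge)→5480, (C,hash)→5960, (C,nl_idx)→38480, (A,merge)→40220, (A,nl_idx)→54800 …(+2); best=4520 via (A,hash)

4520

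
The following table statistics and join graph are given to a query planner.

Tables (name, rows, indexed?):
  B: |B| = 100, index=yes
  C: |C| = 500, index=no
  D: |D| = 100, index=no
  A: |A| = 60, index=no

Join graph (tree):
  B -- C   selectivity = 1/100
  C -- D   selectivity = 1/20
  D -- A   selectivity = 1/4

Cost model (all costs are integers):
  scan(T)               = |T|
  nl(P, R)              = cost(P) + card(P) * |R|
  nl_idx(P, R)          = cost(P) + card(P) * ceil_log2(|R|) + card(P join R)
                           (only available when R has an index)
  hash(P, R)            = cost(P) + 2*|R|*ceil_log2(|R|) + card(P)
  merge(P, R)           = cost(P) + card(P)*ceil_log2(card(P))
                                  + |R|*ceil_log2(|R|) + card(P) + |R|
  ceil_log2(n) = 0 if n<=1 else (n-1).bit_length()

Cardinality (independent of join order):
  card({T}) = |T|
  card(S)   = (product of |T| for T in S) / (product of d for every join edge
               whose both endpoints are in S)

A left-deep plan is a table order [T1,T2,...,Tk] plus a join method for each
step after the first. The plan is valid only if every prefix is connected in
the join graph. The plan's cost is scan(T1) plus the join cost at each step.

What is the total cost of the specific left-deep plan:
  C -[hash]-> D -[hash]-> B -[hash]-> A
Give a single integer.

step 1: scan C: cost=500, card=500
step 2: join D via hash
    card(P join D) = 500*100/(20) = 2500
    cost = 500 + 2*100*7 + 500 = 2400
step 3: join B via hash
    card(P join B) = 2500*100/(100) = 2500
    cost = 2400 + 2*100*7 + 2500 = 6300
step 4: join A via hash
    card(P join A) = 2500*60/(4) = 37500
    cost = 6300 + 2*60*6 + 2500 = 9520

9520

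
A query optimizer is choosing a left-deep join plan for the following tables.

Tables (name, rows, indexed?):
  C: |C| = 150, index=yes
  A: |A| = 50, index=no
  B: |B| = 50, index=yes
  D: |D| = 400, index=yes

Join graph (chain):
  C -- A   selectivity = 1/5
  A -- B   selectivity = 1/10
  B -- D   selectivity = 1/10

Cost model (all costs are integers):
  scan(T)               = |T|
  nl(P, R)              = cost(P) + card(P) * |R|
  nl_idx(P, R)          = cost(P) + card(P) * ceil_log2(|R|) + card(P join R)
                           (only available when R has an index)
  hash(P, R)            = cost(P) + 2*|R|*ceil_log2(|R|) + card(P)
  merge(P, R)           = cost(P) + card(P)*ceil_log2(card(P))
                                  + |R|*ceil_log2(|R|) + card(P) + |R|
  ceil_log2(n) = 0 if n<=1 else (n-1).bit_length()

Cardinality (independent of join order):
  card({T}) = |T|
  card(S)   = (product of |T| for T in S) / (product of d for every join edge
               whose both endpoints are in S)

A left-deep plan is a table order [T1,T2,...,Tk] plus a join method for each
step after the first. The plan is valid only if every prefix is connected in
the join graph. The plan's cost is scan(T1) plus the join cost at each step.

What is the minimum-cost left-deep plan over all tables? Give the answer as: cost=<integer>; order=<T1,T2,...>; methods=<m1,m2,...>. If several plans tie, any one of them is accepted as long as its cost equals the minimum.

Selinger DP (subsets sized 1..n):
  {C}: scan cost=150, card=150
  {A}: scan cost=50, card=50
  {B}: scan cost=50, card=50
  {D}: scan cost=400, card=400
  {AC}: card=1500; try (A,hash)→900, (C,merge)→1750, (A,merge)→1850, (C,nl_idx)→1950, (C,hash)→2500, (C,nl)→7550 …(+1); best=900 via (A,hash)
  {AB}: card=250; try (B,nl_idx)→600, (B,hash)→700, (A,hash)→700, (B,merge)→750, (A,merge)→750, (B,nl)→2550 …(+1); best=600 via (B,nl_idx)
  {BD}: card=2000; try (B,hash)→1400, (D,nl_idx)→2500, (D,merge)→4400, (B,merge)→4750, (B,nl_idx)→4800, (D,hash)→7300 …(+2); best=1400 via (B,hash)
  {ABC}: card=7500; try (B,hash)→3000, (C,hash)→3250, (C,merge)→4200, (C,nl_idx)→10100, (B,nl_idx)→17400, (B,merge)→19250 …(+2); best=3000 via (B,hash)
  {ABD}: card=10000; try (A,hash)→4000, (D,merge)→6850, (D,hash)→8050, (D,nl_idx)→12850, (A,merge)→25750, (D,nl)→100600 …(+1); best=4000 via (A,hash)
  {ABCD}: card=300000; try (C,hash)→16400, (D,hash)→17700, (D,merge)→112000, (C,merge)→155350, (D,nl_idx)→370500, (C,nl_idx)→384000 …(+2); best=16400 via (C,hash)

cost=16400; order=D,B,A,C; methods=hash,hash,hash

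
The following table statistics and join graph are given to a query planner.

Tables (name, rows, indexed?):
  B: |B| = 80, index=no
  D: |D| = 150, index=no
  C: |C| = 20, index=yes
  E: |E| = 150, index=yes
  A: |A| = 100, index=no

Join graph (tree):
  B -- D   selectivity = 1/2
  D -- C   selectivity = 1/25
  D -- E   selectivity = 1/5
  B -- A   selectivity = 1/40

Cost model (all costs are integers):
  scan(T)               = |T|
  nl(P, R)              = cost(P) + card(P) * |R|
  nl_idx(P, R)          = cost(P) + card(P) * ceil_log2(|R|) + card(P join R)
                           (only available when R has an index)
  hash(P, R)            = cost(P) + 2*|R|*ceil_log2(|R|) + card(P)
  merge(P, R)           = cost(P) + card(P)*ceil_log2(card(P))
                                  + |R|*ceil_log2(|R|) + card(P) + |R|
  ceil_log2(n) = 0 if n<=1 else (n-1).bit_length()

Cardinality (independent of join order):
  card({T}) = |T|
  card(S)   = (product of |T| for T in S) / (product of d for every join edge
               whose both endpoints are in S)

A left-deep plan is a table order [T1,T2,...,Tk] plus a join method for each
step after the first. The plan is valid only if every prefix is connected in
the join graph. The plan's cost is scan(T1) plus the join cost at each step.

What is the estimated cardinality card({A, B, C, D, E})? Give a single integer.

Tables in S: A(100), B(80), C(20), D(150), E(150)
Edges inside S: B-D(d=2), D-C(d=25), D-E(d=5), B-A(d=40)
numerator = 100 * 80 * 20 * 150 * 150 = 3600000000
denominator = 2 * 25 * 5 * 40 = 10000
card(S) = 3600000000 / 10000 = 360000

360000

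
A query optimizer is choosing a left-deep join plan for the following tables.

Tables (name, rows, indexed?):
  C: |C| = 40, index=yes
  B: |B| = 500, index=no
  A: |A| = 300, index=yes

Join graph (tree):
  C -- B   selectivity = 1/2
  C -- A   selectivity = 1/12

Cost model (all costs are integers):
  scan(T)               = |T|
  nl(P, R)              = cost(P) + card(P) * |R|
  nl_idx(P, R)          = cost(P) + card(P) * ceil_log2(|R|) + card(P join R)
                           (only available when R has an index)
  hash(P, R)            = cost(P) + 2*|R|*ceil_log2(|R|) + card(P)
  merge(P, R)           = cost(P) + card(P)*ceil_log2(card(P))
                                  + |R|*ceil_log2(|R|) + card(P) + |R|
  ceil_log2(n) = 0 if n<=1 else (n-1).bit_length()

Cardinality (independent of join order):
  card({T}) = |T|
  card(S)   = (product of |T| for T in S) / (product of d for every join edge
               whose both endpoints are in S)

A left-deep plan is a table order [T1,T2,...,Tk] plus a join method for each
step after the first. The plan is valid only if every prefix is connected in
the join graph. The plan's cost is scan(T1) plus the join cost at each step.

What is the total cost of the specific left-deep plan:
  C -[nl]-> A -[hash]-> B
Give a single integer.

step 1: scan C: cost=40, card=40
step 2: join A via nl
    card(P join A) = 40*300/(12) = 1000
    cost = 40 + 40*300 = 12040
step 3: join B via hash
    card(P join B) = 1000*500/(2) = 250000
    cost = 12040 + 2*500*9 + 1000 = 22040

22040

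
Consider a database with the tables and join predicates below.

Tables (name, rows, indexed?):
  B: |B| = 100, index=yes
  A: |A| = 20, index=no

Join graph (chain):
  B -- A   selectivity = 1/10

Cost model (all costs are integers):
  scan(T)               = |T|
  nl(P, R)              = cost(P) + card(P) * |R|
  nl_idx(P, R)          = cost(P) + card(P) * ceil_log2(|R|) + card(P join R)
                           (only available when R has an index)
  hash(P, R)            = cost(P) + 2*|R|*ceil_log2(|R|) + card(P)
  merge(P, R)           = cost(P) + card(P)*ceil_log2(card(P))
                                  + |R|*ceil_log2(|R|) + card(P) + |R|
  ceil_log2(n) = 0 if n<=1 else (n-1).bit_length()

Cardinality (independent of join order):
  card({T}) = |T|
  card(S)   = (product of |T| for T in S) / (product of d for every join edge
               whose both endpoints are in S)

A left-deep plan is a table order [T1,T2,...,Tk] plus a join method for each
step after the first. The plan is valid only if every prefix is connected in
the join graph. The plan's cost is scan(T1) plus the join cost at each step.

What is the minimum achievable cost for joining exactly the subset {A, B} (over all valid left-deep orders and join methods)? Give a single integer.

360

Selinger DP over subsets of {A,B}:
  {B}: scan cost=100, card=100
  {A}: scan cost=20, card=20
  {AB}: card=200; try (B,nl_idx)→360, (A,hash)→400, (B,merge)→940, (A,merge)→1020, (B,hash)→1440, (B,nl)→2020 …(+1); best=360 via (B,nl_idx)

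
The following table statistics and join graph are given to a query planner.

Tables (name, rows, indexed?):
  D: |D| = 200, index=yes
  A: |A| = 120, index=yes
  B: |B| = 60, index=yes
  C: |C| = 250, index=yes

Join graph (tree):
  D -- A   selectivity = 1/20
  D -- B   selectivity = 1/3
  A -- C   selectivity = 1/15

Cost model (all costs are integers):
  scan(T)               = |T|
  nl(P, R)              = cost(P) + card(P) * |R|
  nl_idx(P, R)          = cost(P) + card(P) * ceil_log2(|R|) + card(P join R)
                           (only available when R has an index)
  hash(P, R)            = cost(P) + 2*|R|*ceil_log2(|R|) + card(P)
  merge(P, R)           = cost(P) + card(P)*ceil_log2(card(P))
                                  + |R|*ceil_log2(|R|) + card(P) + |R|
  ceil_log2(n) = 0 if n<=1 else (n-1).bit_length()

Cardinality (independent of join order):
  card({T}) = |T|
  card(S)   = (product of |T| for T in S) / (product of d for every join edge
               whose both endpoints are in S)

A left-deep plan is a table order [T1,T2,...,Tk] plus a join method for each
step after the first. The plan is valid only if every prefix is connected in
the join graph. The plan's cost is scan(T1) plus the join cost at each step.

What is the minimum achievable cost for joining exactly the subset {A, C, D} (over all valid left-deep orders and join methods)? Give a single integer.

Selinger DP over subsets of {A,C,D}:
  {D}: scan cost=200, card=200
  {A}: scan cost=120, card=120
  {C}: scan cost=250, card=250
  {AD}: card=1200; try (A,hash)→2080, (D,nl_idx)→2280, (A,nl_idx)→2800, (D,merge)→2880, (A,merge)→2960, (D,hash)→3440 …(+2); best=2080 via (A,hash)
  {AC}: card=2000; try (A,hash)→2180, (C,nl_idx)→3080, (C,merge)→3330, (A,merge)→3460, (A,nl_idx)→4000, (C,hash)→4240 …(+2); best=2180 via (A,hash)
  {ACD}: card=20000; try (C,hash)→7280, (D,hash)→7380, (C,merge)→18730, (D,merge)→27980, (C,nl_idx)→31680, (D,nl_idx)→38180 …(+2); best=7280 via (C,hash)

7280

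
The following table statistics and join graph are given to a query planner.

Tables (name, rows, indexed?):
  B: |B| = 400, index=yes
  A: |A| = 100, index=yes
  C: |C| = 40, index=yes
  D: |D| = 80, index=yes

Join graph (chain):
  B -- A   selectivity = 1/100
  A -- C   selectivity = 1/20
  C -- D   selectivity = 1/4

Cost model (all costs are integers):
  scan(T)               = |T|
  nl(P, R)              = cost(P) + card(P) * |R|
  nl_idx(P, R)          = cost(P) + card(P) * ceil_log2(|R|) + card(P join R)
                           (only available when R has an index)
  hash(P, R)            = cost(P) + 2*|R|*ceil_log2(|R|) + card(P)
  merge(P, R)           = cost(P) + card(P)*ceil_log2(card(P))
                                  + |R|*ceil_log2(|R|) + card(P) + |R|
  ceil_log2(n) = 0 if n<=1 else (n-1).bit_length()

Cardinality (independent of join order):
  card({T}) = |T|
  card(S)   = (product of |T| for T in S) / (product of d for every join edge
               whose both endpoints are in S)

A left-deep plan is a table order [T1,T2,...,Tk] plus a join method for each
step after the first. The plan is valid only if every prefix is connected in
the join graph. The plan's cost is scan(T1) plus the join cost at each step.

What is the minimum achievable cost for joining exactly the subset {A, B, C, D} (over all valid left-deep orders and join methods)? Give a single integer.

Selinger DP over subsets of {A,B,C,D}:
  {B}: scan cost=400, card=400
  {A}: scan cost=100, card=100
  {C}: scan cost=40, card=40
  {D}: scan cost=80, card=80
  {AB}: card=400; try (B,nl_idx)→1400, (A,hash)→2200, (A,nl_idx)→3600, (B,merge)→4900, (A,merge)→5200, (B,hash)→7400 …(+2); best=1400 via (B,nl_idx)
  {AC}: card=200; try (A,nl_idx)→520, (C,hash)→680, (C,nl_idx)→900, (A,merge)→1120, (C,merge)→1180, (A,hash)→1480 …(+2); best=520 via (A,nl_idx)
  {CD}: card=800; try (C,hash)→640, (D,merge)→960, (C,merge)→1000, (D,nl_idx)→1120, (D,hash)→1200, (C,nl_idx)→1360 …(+2); best=640 via (C,hash)
  {ABC}: card=800; try (C,hash)→2280, (B,nl_idx)→3120, (C,nl_idx)→4600, (C,merge)→5680, (B,merge)→6320, (B,hash)→7920 …(+2); best=2280 via (C,hash)
  {ACD}: card=4000; try (D,hash)→1840, (A,hash)→2840, (D,merge)→2960, (D,nl_idx)→5920, (A,merge)→10240, (A,nl_idx)→10240 …(+2); best=1840 via (D,hash)
  {ABCD}: card=16000; try (D,hash)→4200, (D,merge)→11720, (B,hash)→13040, (D,nl_idx)→23880, (B,nl_idx)→53840, (B,merge)→57840 …(+2); best=4200 via (D,hash)

4200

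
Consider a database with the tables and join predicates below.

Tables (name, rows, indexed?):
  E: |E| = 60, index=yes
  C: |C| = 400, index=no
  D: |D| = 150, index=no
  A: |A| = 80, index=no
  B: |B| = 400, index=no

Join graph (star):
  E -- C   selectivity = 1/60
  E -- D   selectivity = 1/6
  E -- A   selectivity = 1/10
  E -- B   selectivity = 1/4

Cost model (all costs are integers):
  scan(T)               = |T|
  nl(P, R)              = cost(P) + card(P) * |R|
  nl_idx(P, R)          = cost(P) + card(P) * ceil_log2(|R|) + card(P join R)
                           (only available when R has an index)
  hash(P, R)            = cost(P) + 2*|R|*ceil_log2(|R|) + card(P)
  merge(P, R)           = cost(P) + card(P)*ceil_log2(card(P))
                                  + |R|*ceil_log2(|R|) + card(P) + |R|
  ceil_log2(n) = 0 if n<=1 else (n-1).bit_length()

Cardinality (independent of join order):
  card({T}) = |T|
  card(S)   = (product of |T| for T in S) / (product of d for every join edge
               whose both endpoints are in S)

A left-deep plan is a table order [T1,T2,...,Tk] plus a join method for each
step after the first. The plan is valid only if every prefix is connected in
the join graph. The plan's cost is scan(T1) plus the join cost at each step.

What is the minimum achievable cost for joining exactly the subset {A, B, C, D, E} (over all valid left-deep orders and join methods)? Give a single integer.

95840

Selinger DP over subsets of {A,B,C,D,E}:
  {E}: scan cost=60, card=60
  {C}: scan cost=400, card=400
  {D}: scan cost=150, card=150
  {A}: scan cost=80, card=80
  {B}: scan cost=400, card=400
  {CE}: card=400; try (E,hash)→1520, (E,nl_idx)→3200, (C,merge)→4480, (E,merge)→4820, (C,hash)→7320, (C,nl)→24060 …(+1); best=1520 via (E,hash)
  {DE}: card=1500; try (E,hash)→1020, (D,merge)→1830, (E,merge)→1920, (D,hash)→2520, (E,nl_idx)→2550, (D,nl)→9060 …(+1); best=1020 via (E,hash)
  {AE}: card=480; try (E,hash)→880, (E,nl_idx)→1040, (A,merge)→1120, (E,merge)→1140, (A,hash)→1240, (A,nl)→4860 …(+1); best=880 via (E,hash)
  {BE}: card=6000; try (E,hash)→1520, (B,merge)→4480, (E,merge)→4820, (B,hash)→7320, (E,nl_idx)→8800, (B,nl)→24060 …(+1); best=1520 via (E,hash)
  {CDE}: card=10000; try (D,hash)→4320, (D,merge)→6870, (C,hash)→9720, (C,merge)→23020, (D,nl)→61520, (C,nl)→601020; best=4320 via (D,hash)
  {ACE}: card=3200; try (A,hash)→3040, (A,merge)→6160, (C,hash)→8560, (C,merge)→9680, (A,nl)→33520, (C,nl)→192880; best=3040 via (A,hash)
  {BCE}: card=40000; try (B,hash)→9120, (B,merge)→9520, (C,hash)→14720, (C,merge)→89520, (B,nl)→161520, (C,nl)→2401520; best=9120 via (B,hash)
  {ADE}: card=12000; try (A,hash)→3640, (D,hash)→3760, (D,merge)→7030, (A,merge)→19660, (D,nl)→72880, (A,nl)→121020; best=3640 via (A,hash)
  {BDE}: card=150000; try (B,hash)→9720, (D,hash)→9920, (B,merge)→23020, (D,merge)→86870, (B,nl)→601020, (D,nl)→901520; best=9720 via (B,hash)
  {ABE}: card=48000; try (B,hash)→8560, (A,hash)→8640, (B,merge)→9680, (A,merge)→86160, (B,nl)→192880, (A,nl)→481520; best=8560 via (B,hash)
  {ACDE}: card=80000; try (D,hash)→8640, (A,hash)→15440, (C,hash)→22840, (D,merge)→45990, (A,merge)→154960, (C,merge)→187640 …(+3); best=8640 via (D,hash)
  {BCDE}: card=1000000; try (B,hash)→21520, (D,hash)→51520, (B,merge)→158320, (C,hash)→166920, (D,merge)→690470, (C,merge)→2863720 …(+3); best=21520 via (B,hash)
  {ABCE}: card=320000; try (B,hash)→13440, (B,merge)→48640, (A,hash)→50240, (C,hash)→63760, (A,merge)→689760, (C,merge)→828560 …(+3); best=13440 via (B,hash)
  {ABDE}: card=1200000; try (B,hash)→22840, (D,hash)→58960, (A,hash)→160840, (B,merge)→187640, (D,merge)→825910, (A,merge)→2860360 …(+3); best=22840 via (B,hash)
  {ABCDE}: card=8000000; try (B,hash)→95840, (D,hash)→335840, (A,hash)→1022640, (C,hash)→1230040, (B,merge)→1452640, (D,merge)→6414790 …(+6); best=95840 via (B,hash)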